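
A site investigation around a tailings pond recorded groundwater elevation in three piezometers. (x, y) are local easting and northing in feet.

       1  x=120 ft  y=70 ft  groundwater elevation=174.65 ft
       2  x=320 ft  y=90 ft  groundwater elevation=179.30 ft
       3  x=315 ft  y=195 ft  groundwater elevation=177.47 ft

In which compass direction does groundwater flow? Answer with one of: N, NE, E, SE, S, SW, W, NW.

NW

Taking 1 as reference: 2−1 = (200, 20, +4.65); 3−1 = (195, 125, +2.82).
Determinant of the coordinate differences = 200·125 − 195·20 = 21100.
∂h/∂x = [(+4.65)·125 − (+2.82)·20] / 21100 = +0.02487
∂h/∂y = [200·(+2.82) − 195·(+4.65)] / 21100 = -0.01624
Flow = −∇h = (-0.02487 east, +0.01624 north), which points northwest.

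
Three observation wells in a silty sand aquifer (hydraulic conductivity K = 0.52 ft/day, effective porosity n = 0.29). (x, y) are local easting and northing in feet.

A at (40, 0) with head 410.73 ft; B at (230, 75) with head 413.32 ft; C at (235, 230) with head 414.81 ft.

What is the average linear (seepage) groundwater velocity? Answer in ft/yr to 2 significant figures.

Taking A as reference: B−A = (190, 75, +2.59); C−A = (195, 230, +4.08).
Solve a·Δx + b·Δy = Δh: det = 190·230 − 195·75 = 29075.
∂h/∂x = [(+2.59)·230 − (+4.08)·75] / 29075 = +0.009964
∂h/∂y = [190·(+4.08) − 195·(+2.59)] / 29075 = +0.009291
|∇h| = √(0.009964² + 0.009291²) = 0.01362
Seepage velocity v = K·i/n = 0.52 × 0.01362 / 0.29 = 0.02442 ft/day = 8.919 ft/yr.

8.9 ft/yr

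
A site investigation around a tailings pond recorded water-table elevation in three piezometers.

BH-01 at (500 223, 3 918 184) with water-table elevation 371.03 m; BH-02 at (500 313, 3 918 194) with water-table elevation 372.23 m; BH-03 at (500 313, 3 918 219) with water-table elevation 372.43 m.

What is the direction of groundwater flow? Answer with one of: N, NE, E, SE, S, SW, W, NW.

With h = a·x + b·y + c and BH-01 as origin, the differences give:
  90·a + 10·b = +1.20
  90·a + 35·b = +1.40
Eliminate b (×35 and ×10, subtract): 2250·a = 28.000 → a = ∂h/∂x = +0.01244
Back-substitute: b = ∂h/∂y = +0.008000.
Flow = −∇h = (-0.01244 east, -0.008000 north), which points southwest.

SW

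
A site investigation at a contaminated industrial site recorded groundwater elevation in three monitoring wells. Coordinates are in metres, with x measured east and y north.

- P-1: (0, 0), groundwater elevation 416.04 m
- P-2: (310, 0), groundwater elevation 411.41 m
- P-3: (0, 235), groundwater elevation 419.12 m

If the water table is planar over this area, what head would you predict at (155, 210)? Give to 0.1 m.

416.5 m

∂h/∂x = (411.41 − 416.04) / (310 − 0) = -0.01494
∂h/∂y = (419.12 − 416.04) / (235 − 0) = +0.01311
h(155, 210) = 416.04 + (-0.01494)·(155) + (+0.01311)·(210) = 416.04 -2.315 +2.752 = 416.477 m.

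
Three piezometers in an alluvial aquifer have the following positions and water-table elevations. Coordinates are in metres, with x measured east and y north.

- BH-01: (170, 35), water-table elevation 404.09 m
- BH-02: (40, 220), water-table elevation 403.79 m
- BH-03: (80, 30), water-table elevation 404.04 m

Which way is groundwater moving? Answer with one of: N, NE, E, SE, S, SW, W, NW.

NW

Three-point gradient (reference BH-01): Δ to BH-02 = (-130, 185, -0.30), Δ to BH-03 = (-90, -5, -0.05).
∂h/∂x = +0.0006214, ∂h/∂y = -0.001185 (det = 17300).
Flow = −∇h = (-0.0006214 east, +0.001185 north), which points northwest.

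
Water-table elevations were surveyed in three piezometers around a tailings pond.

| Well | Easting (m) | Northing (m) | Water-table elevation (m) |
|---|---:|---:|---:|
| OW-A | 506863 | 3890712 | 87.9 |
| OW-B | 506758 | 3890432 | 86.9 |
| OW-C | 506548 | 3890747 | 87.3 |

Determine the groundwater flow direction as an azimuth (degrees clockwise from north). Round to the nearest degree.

Three-point gradient (reference OW-A): Δ to OW-B = (-105, -280, -1.0), Δ to OW-C = (-315, 35, -0.6).
∂h/∂x = +0.002210, ∂h/∂y = +0.002743 (det = -91875).
Flow direction (−∇h) has components (-0.002210 E, -0.002743 N).
Azimuth = atan2(E, N) = atan2(-0.002210, -0.002743) = 218.9° ≈ 219°.

219°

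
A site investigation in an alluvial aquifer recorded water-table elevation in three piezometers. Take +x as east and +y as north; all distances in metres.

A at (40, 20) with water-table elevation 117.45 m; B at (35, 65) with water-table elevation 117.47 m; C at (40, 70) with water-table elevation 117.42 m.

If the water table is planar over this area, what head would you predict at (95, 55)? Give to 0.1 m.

With h = a·x + b·y + c and A as origin, the differences give:
  (-5)·a + 45·b = +0.02
  0·a + 50·b = -0.03
Eliminate b (×50 and ×45, subtract): -250·a = 2.350 → a = ∂h/∂x = -0.009400
Back-substitute: b = ∂h/∂y = -0.0006000.
h(95, 55) = 117.45 + (-0.009400)·(55) + (-0.0006000)·(35) = 117.45 -0.517 -0.021 = 116.912 m.

116.9 m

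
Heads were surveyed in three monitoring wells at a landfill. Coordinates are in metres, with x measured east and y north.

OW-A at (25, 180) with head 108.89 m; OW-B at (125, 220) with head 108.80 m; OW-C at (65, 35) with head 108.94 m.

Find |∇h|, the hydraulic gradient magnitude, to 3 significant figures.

Taking OW-A as reference: OW-B−OW-A = (100, 40, -0.09); OW-C−OW-A = (40, -145, +0.05).
Solve a·Δx + b·Δy = Δh: det = 100·(-145) − 40·40 = -16100.
∂h/∂x = [(-0.09)·(-145) − (+0.05)·40] / -16100 = -0.0006863
∂h/∂y = [100·(+0.05) − 40·(-0.09)] / -16100 = -0.0005342
|∇h| = √(-0.0006863² + -0.0005342²) = 0.0008697

0.000870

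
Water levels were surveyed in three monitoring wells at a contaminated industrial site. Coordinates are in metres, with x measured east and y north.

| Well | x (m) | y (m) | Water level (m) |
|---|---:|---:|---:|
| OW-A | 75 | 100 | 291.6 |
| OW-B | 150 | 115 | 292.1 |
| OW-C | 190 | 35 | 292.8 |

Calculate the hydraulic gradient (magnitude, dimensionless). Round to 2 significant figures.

With h = a·x + b·y + c and OW-A as origin, the differences give:
  75·a + 15·b = +0.5
  115·a + (-65)·b = +1.2
Eliminate b (×(-65) and ×15, subtract): -6600·a = -50.50 → a = ∂h/∂x = +0.007652
Back-substitute: b = ∂h/∂y = -0.004924.
|∇h| = √(0.007652² + -0.004924²) = 0.009099

0.0091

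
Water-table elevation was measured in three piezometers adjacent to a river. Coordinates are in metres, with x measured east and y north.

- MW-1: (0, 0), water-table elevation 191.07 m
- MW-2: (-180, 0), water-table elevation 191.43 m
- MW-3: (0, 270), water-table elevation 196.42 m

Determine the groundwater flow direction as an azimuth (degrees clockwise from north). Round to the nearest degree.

174°

∂h/∂x = (191.43 − 191.07) / (-180 − 0) = -0.002000
∂h/∂y = (196.42 − 191.07) / (270 − 0) = +0.01981
Flow direction (−∇h) has components (+0.002000 E, -0.01981 N).
Azimuth = atan2(E, N) = atan2(+0.002000, -0.01981) = 174.2° ≈ 174°.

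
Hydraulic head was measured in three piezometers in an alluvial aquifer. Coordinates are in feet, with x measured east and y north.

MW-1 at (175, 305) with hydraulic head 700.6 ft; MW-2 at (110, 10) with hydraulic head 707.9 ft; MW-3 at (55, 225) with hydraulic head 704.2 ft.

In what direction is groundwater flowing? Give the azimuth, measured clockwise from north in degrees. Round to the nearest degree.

With h = a·x + b·y + c and MW-1 as origin, the differences give:
  (-65)·a + (-295)·b = +7.3
  (-120)·a + (-80)·b = +3.6
Eliminate b (×(-80) and ×(-295), subtract): -30200·a = 478.00 → a = ∂h/∂x = -0.01583
Back-substitute: b = ∂h/∂y = -0.02126.
Flow direction (−∇h) has components (+0.01583 E, +0.02126 N).
Azimuth = atan2(E, N) = atan2(+0.01583, +0.02126) = 36.7° ≈ 037°.

037°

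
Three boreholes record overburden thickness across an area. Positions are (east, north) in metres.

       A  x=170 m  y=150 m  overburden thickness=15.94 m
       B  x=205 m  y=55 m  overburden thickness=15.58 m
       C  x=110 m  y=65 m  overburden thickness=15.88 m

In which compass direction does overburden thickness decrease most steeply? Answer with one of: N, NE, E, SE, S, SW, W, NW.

SE

Differences from A: to B (Δx, Δy, Δh) = (35, -95, -0.36); to C = (-60, -85, -0.06).
Solve a·Δx + b·Δy = Δd: det = 35·(-85) − (-60)·(-95) = -8675.
∂d/∂x = [(-0.36)·(-85) − (-0.06)·(-95)] / -8675 = -0.002870
∂d/∂y = [35·(-0.06) − (-60)·(-0.36)] / -8675 = +0.002732
Steepest decrease is along −∇f = (+0.002870 E, -0.002732 N) → southeast.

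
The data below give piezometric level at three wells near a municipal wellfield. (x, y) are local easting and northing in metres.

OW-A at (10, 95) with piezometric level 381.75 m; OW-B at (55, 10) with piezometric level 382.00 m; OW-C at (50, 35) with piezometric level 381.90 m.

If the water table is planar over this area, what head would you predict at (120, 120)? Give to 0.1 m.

Three-point gradient (reference OW-A): Δ to OW-B = (45, -85, +0.25), Δ to OW-C = (40, -60, +0.15).
∂h/∂x = -0.003214, ∂h/∂y = -0.004643 (det = 700).
h(120, 120) = 381.75 + (-0.003214)·(110) + (-0.004643)·(25) = 381.75 -0.354 -0.116 = 381.280 m.

381.3 m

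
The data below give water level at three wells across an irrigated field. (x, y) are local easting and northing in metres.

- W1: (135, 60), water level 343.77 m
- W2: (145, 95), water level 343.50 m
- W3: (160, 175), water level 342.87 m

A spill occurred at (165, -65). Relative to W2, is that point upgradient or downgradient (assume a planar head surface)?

Differences from W1: to W2 (Δx, Δy, Δh) = (10, 35, -0.27); to W3 = (25, 115, -0.90).
Solve a·Δx + b·Δy = Δh: det = 10·115 − 25·35 = 275.
∂h/∂x = [(-0.27)·115 − (-0.90)·35] / 275 = +0.001636
∂h/∂y = [10·(-0.90) − 25·(-0.27)] / 275 = -0.008182
Head at (165, -65) = 343.77 + (+0.001636)·(30) + (-0.008182)·(-125) = 344.84 m.
That is higher than the 343.50 m at W2, so the point is upgradient.

upgradient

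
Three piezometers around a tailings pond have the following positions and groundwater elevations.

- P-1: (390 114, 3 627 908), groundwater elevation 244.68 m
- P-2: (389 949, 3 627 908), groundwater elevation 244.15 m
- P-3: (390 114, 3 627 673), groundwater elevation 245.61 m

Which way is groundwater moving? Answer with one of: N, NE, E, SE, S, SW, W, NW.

∂h/∂x = (244.15 − 244.68) / (389949 − 390114) = +0.003212
∂h/∂y = (245.61 − 244.68) / (3627673 − 3627908) = -0.003957
Flow = −∇h = (-0.003212 east, +0.003957 north), which points northwest.

NW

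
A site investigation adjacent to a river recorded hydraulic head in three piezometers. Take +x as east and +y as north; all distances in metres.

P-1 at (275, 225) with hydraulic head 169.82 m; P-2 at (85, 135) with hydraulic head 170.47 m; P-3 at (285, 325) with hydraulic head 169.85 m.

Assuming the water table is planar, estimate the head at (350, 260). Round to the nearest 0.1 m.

Differences from P-1: to P-2 (Δx, Δy, Δh) = (-190, -90, +0.65); to P-3 = (10, 100, +0.03).
Determinant of the coordinate differences = (-190)·100 − 10·(-90) = -18100.
∂h/∂x = [(+0.65)·100 − (+0.03)·(-90)] / -18100 = -0.003740
∂h/∂y = [(-190)·(+0.03) − 10·(+0.65)] / -18100 = +0.0006740
h(350, 260) = 169.82 + (-0.003740)·(75) + (+0.0006740)·(35) = 169.82 -0.281 +0.024 = 169.563 m.

169.6 m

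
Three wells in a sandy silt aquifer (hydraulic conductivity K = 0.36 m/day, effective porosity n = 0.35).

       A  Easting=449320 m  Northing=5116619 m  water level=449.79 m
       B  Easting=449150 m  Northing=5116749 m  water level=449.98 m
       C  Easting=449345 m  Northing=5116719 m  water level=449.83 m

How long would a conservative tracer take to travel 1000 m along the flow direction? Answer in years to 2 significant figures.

3000 years

Differences from A: to B (Δx, Δy, Δh) = (-170, 130, +0.19); to C = (25, 100, +0.04).
Solve a·Δx + b·Δy = Δh: det = (-170)·100 − 25·130 = -20250.
∂h/∂x = [(+0.19)·100 − (+0.04)·130] / -20250 = -0.0006815
∂h/∂y = [(-170)·(+0.04) − 25·(+0.19)] / -20250 = +0.0005704
|∇h| = √(-0.0006815² + 0.0005704²) = 0.0008887
Seepage velocity v = K·i/n = 0.36 × 0.0008887 / 0.35 = 0.0009141 m/day.
t = 1000 / 0.0009141 = 1.094e+06 days = 3e+03 years.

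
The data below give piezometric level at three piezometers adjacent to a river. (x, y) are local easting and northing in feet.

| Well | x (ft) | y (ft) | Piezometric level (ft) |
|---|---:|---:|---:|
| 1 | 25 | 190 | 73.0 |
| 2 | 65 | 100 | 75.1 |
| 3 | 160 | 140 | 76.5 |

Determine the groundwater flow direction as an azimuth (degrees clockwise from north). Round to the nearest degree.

304°

With h = a·x + b·y + c and 1 as origin, the differences give:
  40·a + (-90)·b = +2.1
  135·a + (-50)·b = +3.5
Eliminate b (×(-50) and ×(-90), subtract): 10150·a = 210.00 → a = ∂h/∂x = +0.02069
Back-substitute: b = ∂h/∂y = -0.01414.
Flow direction (−∇h) has components (-0.02069 E, +0.01414 N).
Azimuth = atan2(E, N) = atan2(-0.02069, +0.01414) = 304.3° ≈ 304°.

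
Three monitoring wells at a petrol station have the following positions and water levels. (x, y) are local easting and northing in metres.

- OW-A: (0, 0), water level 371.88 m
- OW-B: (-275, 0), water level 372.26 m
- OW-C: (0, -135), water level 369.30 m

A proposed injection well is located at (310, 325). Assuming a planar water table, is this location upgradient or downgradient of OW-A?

upgradient

∂h/∂x = (372.26 − 371.88) / (-275 − 0) = -0.001382
∂h/∂y = (369.30 − 371.88) / (-135 − 0) = +0.01911
Head at (310, 325) = 371.88 + (-0.001382)·(310) + (+0.01911)·(325) = 377.66 m.
That is higher than the 371.88 m at OW-A, so the point is upgradient.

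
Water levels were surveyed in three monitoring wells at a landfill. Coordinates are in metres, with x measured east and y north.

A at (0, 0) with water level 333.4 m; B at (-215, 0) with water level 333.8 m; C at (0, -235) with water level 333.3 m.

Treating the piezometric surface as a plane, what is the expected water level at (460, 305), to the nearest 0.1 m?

∂h/∂x = (333.8 − 333.4) / (-215 − 0) = -0.001860
∂h/∂y = (333.3 − 333.4) / (-235 − 0) = +0.0004255
h(460, 305) = 333.4 + (-0.001860)·(460) + (+0.0004255)·(305) = 333.4 -0.856 +0.130 = 332.674 m.

332.7 m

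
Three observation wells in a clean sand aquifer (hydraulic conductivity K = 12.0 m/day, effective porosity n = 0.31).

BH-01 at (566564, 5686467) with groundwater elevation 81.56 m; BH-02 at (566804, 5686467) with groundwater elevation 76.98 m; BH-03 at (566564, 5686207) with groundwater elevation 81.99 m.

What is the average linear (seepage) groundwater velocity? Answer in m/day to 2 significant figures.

∂h/∂x = (76.98 − 81.56) / (566804 − 566564) = -0.01908
∂h/∂y = (81.99 − 81.56) / (5686207 − 5686467) = -0.001654
|∇h| = √(-0.01908² + -0.001654²) = 0.01915
Seepage velocity v = K·i/n = 12.0 × 0.01915 / 0.31 = 0.7413 m/day.

0.74 m/day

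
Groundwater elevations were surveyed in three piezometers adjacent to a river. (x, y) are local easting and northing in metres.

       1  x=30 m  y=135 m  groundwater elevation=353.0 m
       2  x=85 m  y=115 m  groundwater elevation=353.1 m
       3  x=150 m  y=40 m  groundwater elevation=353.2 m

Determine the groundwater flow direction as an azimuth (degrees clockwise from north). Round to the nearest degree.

260°

Taking 1 as reference: 2−1 = (55, -20, +0.1); 3−1 = (120, -95, +0.2).
Determinant of the coordinate differences = 55·(-95) − 120·(-20) = -2825.
∂h/∂x = [(+0.1)·(-95) − (+0.2)·(-20)] / -2825 = +0.001947
∂h/∂y = [55·(+0.2) − 120·(+0.1)] / -2825 = +0.0003540
Flow direction (−∇h) has components (-0.001947 E, -0.0003540 N).
Azimuth = atan2(E, N) = atan2(-0.001947, -0.0003540) = 259.7° ≈ 260°.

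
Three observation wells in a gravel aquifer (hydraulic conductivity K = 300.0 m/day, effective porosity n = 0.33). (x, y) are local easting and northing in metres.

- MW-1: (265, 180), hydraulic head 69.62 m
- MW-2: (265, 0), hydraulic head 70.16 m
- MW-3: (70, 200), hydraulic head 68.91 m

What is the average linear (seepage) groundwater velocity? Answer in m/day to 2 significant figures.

4.1 m/day

With h = a·x + b·y + c and MW-1 as origin, the differences give:
  0·a + (-180)·b = +0.54
  (-195)·a + 20·b = -0.71
Eliminate b (×20 and ×(-180), subtract): -35100·a = -117.000 → a = ∂h/∂x = +0.003333
Back-substitute: b = ∂h/∂y = -0.003000.
|∇h| = √(0.003333² + -0.003000²) = 0.004484
Seepage velocity v = K·i/n = 300.0 × 0.004484 / 0.33 = 4.076 m/day.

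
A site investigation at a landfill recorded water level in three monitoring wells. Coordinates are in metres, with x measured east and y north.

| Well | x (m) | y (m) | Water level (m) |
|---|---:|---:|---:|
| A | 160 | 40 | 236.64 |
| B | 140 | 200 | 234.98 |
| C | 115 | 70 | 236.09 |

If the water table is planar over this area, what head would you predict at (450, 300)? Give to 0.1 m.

235.8 m

Three-point gradient (reference A): Δ to B = (-20, 160, -1.66), Δ to C = (-45, 30, -0.55).
∂h/∂x = +0.005788, ∂h/∂y = -0.009652 (det = 6600).
h(450, 300) = 236.64 + (+0.005788)·(290) + (-0.009652)·(260) = 236.64 +1.678 -2.509 = 235.809 m.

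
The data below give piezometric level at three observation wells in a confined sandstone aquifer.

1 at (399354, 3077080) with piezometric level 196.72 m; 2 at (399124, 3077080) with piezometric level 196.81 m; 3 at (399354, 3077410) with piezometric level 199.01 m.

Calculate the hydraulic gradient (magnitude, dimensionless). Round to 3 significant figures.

0.00695

∂h/∂x = (196.81 − 196.72) / (399124 − 399354) = -0.0003913
∂h/∂y = (199.01 − 196.72) / (3077410 − 3077080) = +0.006939
|∇h| = √(-0.0003913² + 0.006939²) = 0.00695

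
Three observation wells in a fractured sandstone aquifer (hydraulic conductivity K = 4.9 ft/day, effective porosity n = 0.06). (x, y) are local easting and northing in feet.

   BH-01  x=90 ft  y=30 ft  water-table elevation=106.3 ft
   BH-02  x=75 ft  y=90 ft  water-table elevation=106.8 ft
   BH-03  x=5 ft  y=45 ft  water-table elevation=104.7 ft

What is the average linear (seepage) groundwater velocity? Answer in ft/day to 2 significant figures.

With h = a·x + b·y + c and BH-01 as origin, the differences give:
  (-15)·a + 60·b = +0.5
  (-85)·a + 15·b = -1.6
Eliminate b (×15 and ×60, subtract): 4875·a = 103.50 → a = ∂h/∂x = +0.02123
Back-substitute: b = ∂h/∂y = +0.01364.
|∇h| = √(0.02123² + 0.01364²) = 0.02523
Seepage velocity v = K·i/n = 4.9 × 0.02523 / 0.06 = 2.06 ft/day.

2.1 ft/day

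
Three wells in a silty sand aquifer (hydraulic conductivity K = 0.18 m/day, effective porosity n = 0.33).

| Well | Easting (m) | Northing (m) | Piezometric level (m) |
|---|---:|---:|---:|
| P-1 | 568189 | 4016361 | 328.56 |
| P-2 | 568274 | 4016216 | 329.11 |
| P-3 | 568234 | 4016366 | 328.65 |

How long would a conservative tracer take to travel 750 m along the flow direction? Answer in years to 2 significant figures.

With h = a·x + b·y + c and P-1 as origin, the differences give:
  85·a + (-145)·b = +0.55
  45·a + 5·b = +0.09
Eliminate b (×5 and ×(-145), subtract): 6950·a = 15.800 → a = ∂h/∂x = +0.002273
Back-substitute: b = ∂h/∂y = -0.002460.
|∇h| = √(0.002273² + -0.002460²) = 0.003349
Seepage velocity v = K·i/n = 0.18 × 0.003349 / 0.33 = 0.001827 m/day.
t = 750 / 0.001827 = 4.105e+05 days = 1.12e+03 years.

1100 years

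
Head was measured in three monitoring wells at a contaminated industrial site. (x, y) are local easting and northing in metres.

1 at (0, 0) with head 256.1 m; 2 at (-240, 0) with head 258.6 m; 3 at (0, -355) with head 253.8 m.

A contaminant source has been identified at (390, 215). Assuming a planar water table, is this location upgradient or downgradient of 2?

downgradient

∂h/∂x = (258.6 − 256.1) / (-240 − 0) = -0.01042
∂h/∂y = (253.8 − 256.1) / (-355 − 0) = +0.006479
Head at (390, 215) = 256.1 + (-0.01042)·(390) + (+0.006479)·(215) = 253.43 m.
That is lower than the 258.6 m at 2, so the point is downgradient.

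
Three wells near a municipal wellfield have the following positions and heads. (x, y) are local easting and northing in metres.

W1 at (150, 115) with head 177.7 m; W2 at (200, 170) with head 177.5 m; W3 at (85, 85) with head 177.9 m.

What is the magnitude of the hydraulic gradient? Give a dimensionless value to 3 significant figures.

With h = a·x + b·y + c and W1 as origin, the differences give:
  50·a + 55·b = -0.2
  (-65)·a + (-30)·b = +0.2
Eliminate b (×(-30) and ×55, subtract): 2075·a = -5.00 → a = ∂h/∂x = -0.002410
Back-substitute: b = ∂h/∂y = -0.001446.
|∇h| = √(-0.002410² + -0.001446²) = 0.002811

0.00281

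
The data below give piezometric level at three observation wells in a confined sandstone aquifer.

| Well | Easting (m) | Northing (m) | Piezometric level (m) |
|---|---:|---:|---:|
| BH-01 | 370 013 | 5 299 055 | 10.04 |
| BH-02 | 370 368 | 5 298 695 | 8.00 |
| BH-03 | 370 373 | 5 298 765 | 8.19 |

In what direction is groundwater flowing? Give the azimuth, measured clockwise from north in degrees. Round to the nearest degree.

136°

Taking BH-01 as reference: BH-02−BH-01 = (355, -360, -2.04); BH-03−BH-01 = (360, -290, -1.85).
Determinant of the coordinate differences = 355·(-290) − 360·(-360) = 26650.
∂h/∂x = [(-2.04)·(-290) − (-1.85)·(-360)] / 26650 = -0.002792
∂h/∂y = [355·(-1.85) − 360·(-2.04)] / 26650 = +0.002914
Flow direction (−∇h) has components (+0.002792 E, -0.002914 N).
Azimuth = atan2(E, N) = atan2(+0.002792, -0.002914) = 136.2° ≈ 136°.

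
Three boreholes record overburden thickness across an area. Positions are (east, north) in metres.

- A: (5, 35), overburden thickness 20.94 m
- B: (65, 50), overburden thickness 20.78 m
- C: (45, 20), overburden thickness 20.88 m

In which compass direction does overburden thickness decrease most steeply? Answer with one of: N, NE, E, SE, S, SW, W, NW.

NE

With d = a·x + b·y + c and A as origin, the differences give:
  60·a + 15·b = -0.16
  40·a + (-15)·b = -0.06
Eliminate b (×(-15) and ×15, subtract): -1500·a = 3.300 → a = ∂d/∂x = -0.002200
Back-substitute: b = ∂d/∂y = -0.001867.
Steepest decrease is along −∇f = (+0.002200 E, +0.001867 N) → northeast.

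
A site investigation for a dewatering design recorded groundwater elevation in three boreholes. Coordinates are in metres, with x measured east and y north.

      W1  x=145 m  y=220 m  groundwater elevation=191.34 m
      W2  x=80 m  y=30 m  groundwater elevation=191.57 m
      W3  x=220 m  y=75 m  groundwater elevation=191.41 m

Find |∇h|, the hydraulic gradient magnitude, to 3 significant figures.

Three-point gradient (reference W1): Δ to W2 = (-65, -190, +0.23), Δ to W3 = (75, -145, +0.07).
∂h/∂x = -0.0008469, ∂h/∂y = -0.0009208 (det = 23675).
|∇h| = √(-0.0008469² + -0.0009208²) = 0.001251

0.00125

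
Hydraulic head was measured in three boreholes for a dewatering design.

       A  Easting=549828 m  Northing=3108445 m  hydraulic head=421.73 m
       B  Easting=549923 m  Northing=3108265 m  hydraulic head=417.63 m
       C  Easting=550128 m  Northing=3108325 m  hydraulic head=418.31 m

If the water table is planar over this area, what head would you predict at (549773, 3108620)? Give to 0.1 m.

425.6 m

Taking A as reference: B−A = (95, -180, -4.10); C−A = (300, -120, -3.42).
Determinant of the coordinate differences = 95·(-120) − 300·(-180) = 42600.
∂h/∂x = [(-4.10)·(-120) − (-3.42)·(-180)] / 42600 = -0.002901
∂h/∂y = [95·(-3.42) − 300·(-4.10)] / 42600 = +0.02125
h(549773, 3108620) = 421.73 + (-0.002901)·(-55) + (+0.02125)·(175) = 421.73 +0.160 +3.718 = 425.608 m.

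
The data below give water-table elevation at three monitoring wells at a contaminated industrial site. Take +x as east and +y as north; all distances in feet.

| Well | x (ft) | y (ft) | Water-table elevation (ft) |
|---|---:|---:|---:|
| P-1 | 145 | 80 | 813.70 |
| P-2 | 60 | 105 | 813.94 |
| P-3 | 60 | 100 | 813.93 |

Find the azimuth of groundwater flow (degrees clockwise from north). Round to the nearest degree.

With h = a·x + b·y + c and P-1 as origin, the differences give:
  (-85)·a + 25·b = +0.24
  (-85)·a + 20·b = +0.23
Eliminate b (×20 and ×25, subtract): 425·a = -0.950 → a = ∂h/∂x = -0.002235
Back-substitute: b = ∂h/∂y = +0.002000.
Flow direction (−∇h) has components (+0.002235 E, -0.002000 N).
Azimuth = atan2(E, N) = atan2(+0.002235, -0.002000) = 131.8° ≈ 132°.

132°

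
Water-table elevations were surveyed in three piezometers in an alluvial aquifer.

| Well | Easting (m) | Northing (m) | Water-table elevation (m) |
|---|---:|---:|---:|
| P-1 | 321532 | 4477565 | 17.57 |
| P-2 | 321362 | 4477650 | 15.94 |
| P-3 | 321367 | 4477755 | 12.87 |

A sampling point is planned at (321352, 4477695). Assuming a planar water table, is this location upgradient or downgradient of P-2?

With h = a·x + b·y + c and P-1 as origin, the differences give:
  (-170)·a + 85·b = -1.63
  (-165)·a + 190·b = -4.70
Eliminate b (×190 and ×85, subtract): -18275·a = 89.800 → a = ∂h/∂x = -0.004914
Back-substitute: b = ∂h/∂y = -0.02900.
Head at (321352, 4477695) = 17.57 + (-0.004914)·(-180) + (-0.02900)·(130) = 14.68 m.
That is lower than the 15.94 m at P-2, so the point is downgradient.

downgradient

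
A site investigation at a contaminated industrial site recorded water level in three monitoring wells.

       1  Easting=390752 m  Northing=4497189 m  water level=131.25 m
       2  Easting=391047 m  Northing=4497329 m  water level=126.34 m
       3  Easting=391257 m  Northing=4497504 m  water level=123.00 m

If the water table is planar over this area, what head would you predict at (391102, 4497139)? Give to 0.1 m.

Three-point gradient (reference 1): Δ to 2 = (295, 140, -4.91), Δ to 3 = (505, 315, -8.25).
∂h/∂x = -0.01762, ∂h/∂y = +0.002061 (det = 22225).
h(391102, 4497139) = 131.25 + (-0.01762)·(350) + (+0.002061)·(-50) = 131.25 -6.168 -0.103 = 124.979 m.

125.0 m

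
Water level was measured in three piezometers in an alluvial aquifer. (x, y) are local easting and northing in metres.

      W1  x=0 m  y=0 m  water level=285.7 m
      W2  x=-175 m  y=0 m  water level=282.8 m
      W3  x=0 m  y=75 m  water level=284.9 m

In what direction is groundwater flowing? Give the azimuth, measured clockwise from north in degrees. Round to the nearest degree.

303°

∂h/∂x = (282.8 − 285.7) / (-175 − 0) = +0.01657
∂h/∂y = (284.9 − 285.7) / (75 − 0) = -0.01067
Flow direction (−∇h) has components (-0.01657 E, +0.01067 N).
Azimuth = atan2(E, N) = atan2(-0.01657, +0.01067) = 302.8° ≈ 303°.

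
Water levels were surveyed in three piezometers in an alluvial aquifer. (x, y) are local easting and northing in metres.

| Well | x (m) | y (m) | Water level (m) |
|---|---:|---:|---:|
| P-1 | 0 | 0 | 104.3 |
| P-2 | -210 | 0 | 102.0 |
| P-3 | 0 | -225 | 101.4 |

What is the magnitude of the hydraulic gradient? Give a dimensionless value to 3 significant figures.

0.0169

∂h/∂x = (102.0 − 104.3) / (-210 − 0) = +0.01095
∂h/∂y = (101.4 − 104.3) / (-225 − 0) = +0.01289
|∇h| = √(0.01095² + 0.01289²) = 0.01691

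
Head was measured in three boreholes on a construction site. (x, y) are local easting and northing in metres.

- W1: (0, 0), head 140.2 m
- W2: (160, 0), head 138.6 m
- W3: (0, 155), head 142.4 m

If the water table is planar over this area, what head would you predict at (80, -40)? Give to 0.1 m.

∂h/∂x = (138.6 − 140.2) / (160 − 0) = -0.010000
∂h/∂y = (142.4 − 140.2) / (155 − 0) = +0.01419
h(80, -40) = 140.2 + (-0.010000)·(80) + (+0.01419)·(-40) = 140.2 -0.800 -0.568 = 138.832 m.

138.8 m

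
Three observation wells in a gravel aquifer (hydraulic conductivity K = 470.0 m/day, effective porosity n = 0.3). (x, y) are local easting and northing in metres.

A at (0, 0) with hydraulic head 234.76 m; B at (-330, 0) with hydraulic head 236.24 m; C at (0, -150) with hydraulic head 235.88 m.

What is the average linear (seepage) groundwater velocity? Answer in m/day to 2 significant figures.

14 m/day

∂h/∂x = (236.24 − 234.76) / (-330 − 0) = -0.004485
∂h/∂y = (235.88 − 234.76) / (-150 − 0) = -0.007467
|∇h| = √(-0.004485² + -0.007467²) = 0.00871
Seepage velocity v = K·i/n = 470.0 × 0.00871 / 0.3 = 13.65 m/day.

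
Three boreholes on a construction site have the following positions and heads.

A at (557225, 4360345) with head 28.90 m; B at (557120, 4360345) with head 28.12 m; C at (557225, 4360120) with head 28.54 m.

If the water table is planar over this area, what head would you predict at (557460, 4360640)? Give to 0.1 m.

∂h/∂x = (28.12 − 28.90) / (557120 − 557225) = +0.007429
∂h/∂y = (28.54 − 28.90) / (4360120 − 4360345) = +0.001600
h(557460, 4360640) = 28.90 + (+0.007429)·(235) + (+0.001600)·(295) = 28.90 +1.746 +0.472 = 31.118 m.

31.1 m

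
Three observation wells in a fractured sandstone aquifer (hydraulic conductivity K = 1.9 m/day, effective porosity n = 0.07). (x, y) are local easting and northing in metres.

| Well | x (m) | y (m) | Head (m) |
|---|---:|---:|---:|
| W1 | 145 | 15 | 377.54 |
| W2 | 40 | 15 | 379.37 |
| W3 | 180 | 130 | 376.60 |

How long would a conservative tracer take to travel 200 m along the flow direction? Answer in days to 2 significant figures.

420 days

Taking W1 as reference: W2−W1 = (-105, 0, +1.83); W3−W1 = (35, 115, -0.94).
Determinant of the coordinate differences = (-105)·115 − 35·0 = -12075.
∂h/∂x = [(+1.83)·115 − (-0.94)·0] / -12075 = -0.01743
∂h/∂y = [(-105)·(-0.94) − 35·(+1.83)] / -12075 = -0.002870
|∇h| = √(-0.01743² + -0.002870²) = 0.01766
Seepage velocity v = K·i/n = 1.9 × 0.01766 / 0.07 = 0.4793 m/day.
t = 200 / 0.4793 = 417.3 days.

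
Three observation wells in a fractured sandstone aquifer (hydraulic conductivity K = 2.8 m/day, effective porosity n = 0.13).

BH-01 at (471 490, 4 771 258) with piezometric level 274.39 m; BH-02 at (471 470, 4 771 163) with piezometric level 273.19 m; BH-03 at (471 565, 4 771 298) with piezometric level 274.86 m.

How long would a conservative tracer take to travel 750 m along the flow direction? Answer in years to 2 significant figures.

7.5 years

Taking BH-01 as reference: BH-02−BH-01 = (-20, -95, -1.20); BH-03−BH-01 = (75, 40, +0.47).
Solve a·Δx + b·Δy = Δh: det = (-20)·40 − 75·(-95) = 6325.
∂h/∂x = [(-1.20)·40 − (+0.47)·(-95)] / 6325 = -0.0005296
∂h/∂y = [(-20)·(+0.47) − 75·(-1.20)] / 6325 = +0.01274
|∇h| = √(-0.0005296² + 0.01274²) = 0.01275
Seepage velocity v = K·i/n = 2.8 × 0.01275 / 0.13 = 0.2746 m/day.
t = 750 / 0.2746 = 2731 days = 7.48 years.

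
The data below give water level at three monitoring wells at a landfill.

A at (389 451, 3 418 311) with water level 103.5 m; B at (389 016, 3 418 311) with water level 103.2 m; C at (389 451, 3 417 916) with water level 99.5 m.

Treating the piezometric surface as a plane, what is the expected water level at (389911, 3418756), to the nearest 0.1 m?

∂h/∂x = (103.2 − 103.5) / (389016 − 389451) = +0.0006897
∂h/∂y = (99.5 − 103.5) / (3417916 − 3418311) = +0.01013
h(389911, 3418756) = 103.5 + (+0.0006897)·(460) + (+0.01013)·(445) = 103.5 +0.317 +4.506 = 108.324 m.

108.3 m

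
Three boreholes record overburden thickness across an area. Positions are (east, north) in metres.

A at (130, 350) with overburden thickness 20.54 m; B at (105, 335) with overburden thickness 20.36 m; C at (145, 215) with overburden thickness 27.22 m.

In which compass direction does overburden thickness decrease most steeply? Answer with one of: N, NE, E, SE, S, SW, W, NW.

NW

Taking A as reference: B−A = (-25, -15, -0.18); C−A = (15, -135, +6.68).
Determinant of the coordinate differences = (-25)·(-135) − 15·(-15) = 3600.
∂d/∂x = [(-0.18)·(-135) − (+6.68)·(-15)] / 3600 = +0.03458
∂d/∂y = [(-25)·(+6.68) − 15·(-0.18)] / 3600 = -0.04564
Steepest decrease is along −∇f = (-0.03458 E, +0.04564 N) → northwest.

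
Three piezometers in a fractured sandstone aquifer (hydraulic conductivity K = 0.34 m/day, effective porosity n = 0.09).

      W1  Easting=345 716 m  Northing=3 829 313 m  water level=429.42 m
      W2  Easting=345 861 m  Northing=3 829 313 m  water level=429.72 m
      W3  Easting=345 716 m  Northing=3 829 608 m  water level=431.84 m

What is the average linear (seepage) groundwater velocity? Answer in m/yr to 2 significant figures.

12 m/yr

∂h/∂x = (429.72 − 429.42) / (345861 − 345716) = +0.002069
∂h/∂y = (431.84 − 429.42) / (3829608 − 3829313) = +0.008203
|∇h| = √(0.002069² + 0.008203²) = 0.00846
Seepage velocity v = K·i/n = 0.34 × 0.00846 / 0.09 = 0.03196 m/day = 11.67 m/yr.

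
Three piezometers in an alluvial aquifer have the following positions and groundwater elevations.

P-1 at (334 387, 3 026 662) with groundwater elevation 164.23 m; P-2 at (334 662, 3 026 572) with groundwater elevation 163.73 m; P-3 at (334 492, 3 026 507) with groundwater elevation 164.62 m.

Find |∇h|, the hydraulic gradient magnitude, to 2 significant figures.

Differences from P-1: to P-2 (Δx, Δy, Δh) = (275, -90, -0.50); to P-3 = (105, -155, +0.39).
Solve a·Δx + b·Δy = Δh: det = 275·(-155) − 105·(-90) = -33175.
∂h/∂x = [(-0.50)·(-155) − (+0.39)·(-90)] / -33175 = -0.003394
∂h/∂y = [275·(+0.39) − 105·(-0.50)] / -33175 = -0.004815
|∇h| = √(-0.003394² + -0.004815²) = 0.005891

0.0059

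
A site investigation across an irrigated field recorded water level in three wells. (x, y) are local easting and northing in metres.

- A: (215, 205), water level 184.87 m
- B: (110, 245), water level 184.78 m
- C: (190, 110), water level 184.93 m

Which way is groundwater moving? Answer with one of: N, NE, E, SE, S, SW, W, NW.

Differences from A: to B (Δx, Δy, Δh) = (-105, 40, -0.09); to C = (-25, -95, +0.06).
Solve a·Δx + b·Δy = Δh: det = (-105)·(-95) − (-25)·40 = 10975.
∂h/∂x = [(-0.09)·(-95) − (+0.06)·40] / 10975 = +0.0005604
∂h/∂y = [(-105)·(+0.06) − (-25)·(-0.09)] / 10975 = -0.0007790
Flow = −∇h = (-0.0005604 east, +0.0007790 north), which points northwest.

NW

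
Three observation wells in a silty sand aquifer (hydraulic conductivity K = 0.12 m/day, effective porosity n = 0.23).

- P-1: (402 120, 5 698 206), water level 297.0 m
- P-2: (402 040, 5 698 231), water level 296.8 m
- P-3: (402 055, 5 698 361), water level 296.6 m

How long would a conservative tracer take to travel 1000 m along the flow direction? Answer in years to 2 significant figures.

2000 years

Differences from P-1: to P-2 (Δx, Δy, Δh) = (-80, 25, -0.2); to P-3 = (-65, 155, -0.4).
Solve a·Δx + b·Δy = Δh: det = (-80)·155 − (-65)·25 = -10775.
∂h/∂x = [(-0.2)·155 − (-0.4)·25] / -10775 = +0.001949
∂h/∂y = [(-80)·(-0.4) − (-65)·(-0.2)] / -10775 = -0.001763
|∇h| = √(0.001949² + -0.001763²) = 0.002628
Seepage velocity v = K·i/n = 0.12 × 0.002628 / 0.23 = 0.001371 m/day.
t = 1000 / 0.001371 = 7.294e+05 days = 2e+03 years.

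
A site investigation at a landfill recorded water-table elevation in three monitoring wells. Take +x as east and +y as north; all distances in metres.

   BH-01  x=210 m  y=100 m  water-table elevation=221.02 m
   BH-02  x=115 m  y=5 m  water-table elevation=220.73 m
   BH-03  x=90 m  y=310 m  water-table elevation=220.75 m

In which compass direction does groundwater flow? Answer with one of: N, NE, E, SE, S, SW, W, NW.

W

Differences from BH-01: to BH-02 (Δx, Δy, Δh) = (-95, -95, -0.29); to BH-03 = (-120, 210, -0.27).
Determinant of the coordinate differences = (-95)·210 − (-120)·(-95) = -31350.
∂h/∂x = [(-0.29)·210 − (-0.27)·(-95)] / -31350 = +0.002761
∂h/∂y = [(-95)·(-0.27) − (-120)·(-0.29)] / -31350 = +0.0002919
Flow = −∇h = (-0.002761 east, -0.0002919 north), which points west.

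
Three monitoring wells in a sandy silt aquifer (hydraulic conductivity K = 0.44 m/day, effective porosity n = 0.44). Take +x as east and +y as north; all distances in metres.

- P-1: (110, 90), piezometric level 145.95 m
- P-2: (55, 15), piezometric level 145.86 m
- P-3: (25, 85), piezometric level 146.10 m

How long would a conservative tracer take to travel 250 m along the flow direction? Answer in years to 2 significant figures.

Differences from P-1: to P-2 (Δx, Δy, Δh) = (-55, -75, -0.09); to P-3 = (-85, -5, +0.15).
Solve a·Δx + b·Δy = Δh: det = (-55)·(-5) − (-85)·(-75) = -6100.
∂h/∂x = [(-0.09)·(-5) − (+0.15)·(-75)] / -6100 = -0.001918
∂h/∂y = [(-55)·(+0.15) − (-85)·(-0.09)] / -6100 = +0.002607
|∇h| = √(-0.001918² + 0.002607²) = 0.003237
Seepage velocity v = K·i/n = 0.44 × 0.003237 / 0.44 = 0.003237 m/day.
t = 250 / 0.003237 = 7.723e+04 days = 211 years.

210 years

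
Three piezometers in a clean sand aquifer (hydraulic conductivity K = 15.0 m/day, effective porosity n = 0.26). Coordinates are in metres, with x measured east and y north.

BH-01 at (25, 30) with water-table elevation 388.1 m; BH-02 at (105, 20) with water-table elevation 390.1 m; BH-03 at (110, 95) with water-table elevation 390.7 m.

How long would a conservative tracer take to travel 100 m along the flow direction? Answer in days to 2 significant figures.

Three-point gradient (reference BH-01): Δ to BH-02 = (80, -10, +2.0), Δ to BH-03 = (85, 65, +2.6).
∂h/∂x = +0.02579, ∂h/∂y = +0.006281 (det = 6050).
|∇h| = √(0.02579² + 0.006281²) = 0.02654
Seepage velocity v = K·i/n = 15.0 × 0.02654 / 0.26 = 1.531 m/day.
t = 100 / 1.531 = 65.32 days.

65 days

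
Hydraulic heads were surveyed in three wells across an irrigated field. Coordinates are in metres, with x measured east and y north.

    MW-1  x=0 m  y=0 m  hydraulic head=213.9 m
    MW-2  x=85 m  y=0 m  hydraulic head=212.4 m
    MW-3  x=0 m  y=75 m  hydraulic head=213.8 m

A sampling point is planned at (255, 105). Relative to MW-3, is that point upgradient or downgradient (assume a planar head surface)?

∂h/∂x = (212.4 − 213.9) / (85 − 0) = -0.01765
∂h/∂y = (213.8 − 213.9) / (75 − 0) = -0.001333
Head at (255, 105) = 213.9 + (-0.01765)·(255) + (-0.001333)·(105) = 209.26 m.
That is lower than the 213.8 m at MW-3, so the point is downgradient.

downgradient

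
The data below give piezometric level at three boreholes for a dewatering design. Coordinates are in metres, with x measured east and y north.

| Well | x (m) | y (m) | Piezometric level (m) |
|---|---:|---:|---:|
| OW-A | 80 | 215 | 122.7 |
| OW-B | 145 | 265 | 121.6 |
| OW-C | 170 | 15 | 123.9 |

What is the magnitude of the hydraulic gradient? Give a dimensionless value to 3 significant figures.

Three-point gradient (reference OW-A): Δ to OW-B = (65, 50, -1.1), Δ to OW-C = (90, -200, +1.2).
∂h/∂x = -0.009143, ∂h/∂y = -0.01011 (det = -17500).
|∇h| = √(-0.009143² + -0.01011²) = 0.01363

0.0136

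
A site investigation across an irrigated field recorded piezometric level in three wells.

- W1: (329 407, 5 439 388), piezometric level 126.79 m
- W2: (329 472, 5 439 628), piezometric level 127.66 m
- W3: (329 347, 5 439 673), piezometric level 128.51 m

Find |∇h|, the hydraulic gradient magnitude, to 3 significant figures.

0.00706

Taking W1 as reference: W2−W1 = (65, 240, +0.87); W3−W1 = (-60, 285, +1.72).
Determinant of the coordinate differences = 65·285 − (-60)·240 = 32925.
∂h/∂x = [(+0.87)·285 − (+1.72)·240] / 32925 = -0.005007
∂h/∂y = [65·(+1.72) − (-60)·(+0.87)] / 32925 = +0.004981
|∇h| = √(-0.005007² + 0.004981²) = 0.007063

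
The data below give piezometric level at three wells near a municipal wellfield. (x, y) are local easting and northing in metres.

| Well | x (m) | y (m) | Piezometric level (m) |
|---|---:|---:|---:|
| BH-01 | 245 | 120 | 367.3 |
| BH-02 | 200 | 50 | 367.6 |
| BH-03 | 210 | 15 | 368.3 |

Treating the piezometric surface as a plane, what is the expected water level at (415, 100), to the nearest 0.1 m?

370.5 m

With h = a·x + b·y + c and BH-01 as origin, the differences give:
  (-45)·a + (-70)·b = +0.3
  (-35)·a + (-105)·b = +1.0
Eliminate b (×(-105) and ×(-70), subtract): 2275·a = 38.50 → a = ∂h/∂x = +0.01692
Back-substitute: b = ∂h/∂y = -0.01516.
h(415, 100) = 367.3 + (+0.01692)·(170) + (-0.01516)·(-20) = 367.3 +2.877 +0.303 = 370.480 m.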